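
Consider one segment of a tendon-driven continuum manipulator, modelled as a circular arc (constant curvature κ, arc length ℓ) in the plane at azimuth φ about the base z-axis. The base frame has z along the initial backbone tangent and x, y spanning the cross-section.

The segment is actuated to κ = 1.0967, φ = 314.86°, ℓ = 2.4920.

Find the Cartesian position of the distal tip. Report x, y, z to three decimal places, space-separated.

1.233 -1.239 0.362

θ = κ·ℓ = 1.0967 × 2.4920 = 2.73298 rad
ρ = (1 − cos θ)/κ = (1 − -0.91767)/1.0967 = 1.74858
z = sin θ / κ = 0.39734/1.0967 = 0.36230
x = ρ cos φ = 1.74858 × cos(314.86°) = 1.23341
y = ρ sin φ = 1.74858 × sin(314.86°) = -1.23945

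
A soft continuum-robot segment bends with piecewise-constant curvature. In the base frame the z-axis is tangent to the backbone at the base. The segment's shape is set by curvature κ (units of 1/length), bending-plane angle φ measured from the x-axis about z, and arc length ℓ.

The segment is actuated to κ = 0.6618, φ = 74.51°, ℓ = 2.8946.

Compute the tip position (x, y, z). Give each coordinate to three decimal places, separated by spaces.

θ = κ·ℓ = 0.6618 × 2.8946 = 1.91565 rad
ρ = (1 − cos θ)/κ = (1 − -0.33806)/0.6618 = 2.02184
z = sin θ / κ = 0.94113/0.6618 = 1.42207
x = ρ cos φ = 2.02184 × cos(74.51°) = 0.53997
y = ρ sin φ = 2.02184 × sin(74.51°) = 1.94840

0.540 1.948 1.422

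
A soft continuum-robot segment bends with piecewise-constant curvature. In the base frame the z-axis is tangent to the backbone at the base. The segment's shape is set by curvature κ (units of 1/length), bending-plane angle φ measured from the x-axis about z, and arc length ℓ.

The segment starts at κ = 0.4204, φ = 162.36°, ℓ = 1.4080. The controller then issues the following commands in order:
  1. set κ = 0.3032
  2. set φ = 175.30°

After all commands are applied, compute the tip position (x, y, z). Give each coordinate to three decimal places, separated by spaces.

-0.295 0.024 1.366

initial: κ=0.4204, φ=162.36°, ℓ=1.4080
cmd 1: set κ=0.3032 → (κ,φ,ℓ)=(0.3032,162.36°,1.4080) → tip=(-0.2821,0.0897,1.3656)
cmd 2: set φ=175.30° → (κ,φ,ℓ)=(0.3032,175.30°,1.4080) → tip=(-0.2950,0.0243,1.3656)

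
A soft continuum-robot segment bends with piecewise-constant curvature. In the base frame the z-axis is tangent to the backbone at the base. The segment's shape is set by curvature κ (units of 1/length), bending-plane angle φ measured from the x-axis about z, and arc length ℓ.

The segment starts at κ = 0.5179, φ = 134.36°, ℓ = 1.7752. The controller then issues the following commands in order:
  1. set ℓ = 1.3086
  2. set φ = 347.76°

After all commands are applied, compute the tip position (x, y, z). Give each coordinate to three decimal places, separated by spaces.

initial: κ=0.5179, φ=134.36°, ℓ=1.7752
cmd 1: set ℓ=1.3086 → (κ,φ,ℓ)=(0.5179,134.36°,1.3086) → tip=(-0.2983,0.3051,1.2107)
cmd 2: set φ=347.76° → (κ,φ,ℓ)=(0.5179,347.76°,1.3086) → tip=(0.4170,-0.0905,1.2107)

0.417 -0.090 1.211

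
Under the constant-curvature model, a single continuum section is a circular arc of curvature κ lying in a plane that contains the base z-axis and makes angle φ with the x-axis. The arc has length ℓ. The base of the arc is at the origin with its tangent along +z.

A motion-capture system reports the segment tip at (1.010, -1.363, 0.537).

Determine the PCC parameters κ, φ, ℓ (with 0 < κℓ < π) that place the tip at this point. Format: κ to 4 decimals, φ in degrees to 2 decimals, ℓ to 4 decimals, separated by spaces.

1.0716 306.54 2.3596

ρ = √(x²+y²) = √(1.010² + -1.363²) = 1.69643
φ = atan2(y, x) mod 360° = atan2(-1.363, 1.010) = 306.5389°
|p|² = ρ² + z² = 1.69643² + 0.537² = 3.16624
κ = 2ρ / |p|² = 2×1.69643 / 3.16624 = 1.07157
θ = 2·atan2(ρ, z) = 2·atan2(1.69643, 0.537) = 2.52846 rad
ℓ = θ/κ = 2.52846/1.07157 = 2.35957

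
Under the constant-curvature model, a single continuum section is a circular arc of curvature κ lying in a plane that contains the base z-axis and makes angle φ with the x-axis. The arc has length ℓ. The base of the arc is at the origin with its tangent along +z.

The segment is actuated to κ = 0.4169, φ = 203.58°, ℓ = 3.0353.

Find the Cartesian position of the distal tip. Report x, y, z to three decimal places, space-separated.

θ = κ·ℓ = 0.4169 × 3.0353 = 1.26542 rad
ρ = (1 − cos θ)/κ = (1 − 0.30066)/0.4169 = 1.67749
z = sin θ / κ = 0.95373/0.4169 = 2.28768
x = ρ cos φ = 1.67749 × cos(203.58°) = -1.53742
y = ρ sin φ = 1.67749 × sin(203.58°) = -0.67104

-1.537 -0.671 2.288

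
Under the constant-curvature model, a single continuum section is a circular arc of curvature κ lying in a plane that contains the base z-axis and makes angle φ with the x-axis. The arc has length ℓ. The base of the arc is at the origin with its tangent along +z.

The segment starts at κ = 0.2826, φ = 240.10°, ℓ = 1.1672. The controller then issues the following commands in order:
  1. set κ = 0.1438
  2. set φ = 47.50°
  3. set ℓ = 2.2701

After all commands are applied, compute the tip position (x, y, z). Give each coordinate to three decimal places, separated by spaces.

initial: κ=0.2826, φ=240.10°, ℓ=1.1672
cmd 1: set κ=0.1438 → (κ,φ,ℓ)=(0.1438,240.10°,1.1672) → tip=(-0.0487,-0.0847,1.1617)
cmd 2: set φ=47.50° → (κ,φ,ℓ)=(0.1438,47.50°,1.1672) → tip=(0.0660,0.0720,1.1617)
cmd 3: set ℓ=2.2701 → (κ,φ,ℓ)=(0.1438,47.50°,2.2701) → tip=(0.2481,0.2708,2.2300)

0.248 0.271 2.230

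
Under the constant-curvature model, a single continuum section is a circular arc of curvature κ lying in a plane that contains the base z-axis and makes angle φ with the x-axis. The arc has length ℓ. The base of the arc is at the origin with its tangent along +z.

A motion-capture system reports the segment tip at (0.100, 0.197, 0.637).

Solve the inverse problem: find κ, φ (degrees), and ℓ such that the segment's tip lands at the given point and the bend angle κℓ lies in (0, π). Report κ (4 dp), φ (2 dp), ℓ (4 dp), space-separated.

0.9720 63.09 0.6869

ρ = √(x²+y²) = √(0.100² + 0.197²) = 0.22093
φ = atan2(y, x) mod 360° = atan2(0.197, 0.100) = 63.0870°
|p|² = ρ² + z² = 0.22093² + 0.637² = 0.45458
κ = 2ρ / |p|² = 2×0.22093 / 0.45458 = 0.97201
θ = 2·atan2(ρ, z) = 2·atan2(0.22093, 0.637) = 0.66769 rad
ℓ = θ/κ = 0.66769/0.97201 = 0.68691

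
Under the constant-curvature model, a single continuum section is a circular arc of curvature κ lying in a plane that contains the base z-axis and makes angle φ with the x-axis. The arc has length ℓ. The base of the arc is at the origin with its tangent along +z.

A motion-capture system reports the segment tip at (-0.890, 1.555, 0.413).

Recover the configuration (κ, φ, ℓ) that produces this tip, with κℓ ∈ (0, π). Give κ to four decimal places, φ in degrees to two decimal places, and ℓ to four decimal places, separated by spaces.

ρ = √(x²+y²) = √(-0.890² + 1.555²) = 1.79168
φ = atan2(y, x) mod 360° = atan2(1.555, -0.890) = 119.7845°
|p|² = ρ² + z² = 1.79168² + 0.413² = 3.38069
κ = 2ρ / |p|² = 2×1.79168 / 3.38069 = 1.05995
θ = 2·atan2(ρ, z) = 2·atan2(1.79168, 0.413) = 2.68849 rad
ℓ = θ/κ = 2.68849/1.05995 = 2.53643

1.0599 119.78 2.5364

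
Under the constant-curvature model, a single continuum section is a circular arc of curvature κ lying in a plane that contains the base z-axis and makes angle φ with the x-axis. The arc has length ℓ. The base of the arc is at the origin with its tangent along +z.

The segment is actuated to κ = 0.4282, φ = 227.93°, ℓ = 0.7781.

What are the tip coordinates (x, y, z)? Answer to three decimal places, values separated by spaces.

θ = κ·ℓ = 0.4282 × 0.7781 = 0.33318 rad
ρ = (1 − cos θ)/κ = (1 − 0.94501)/0.4282 = 0.12843
z = sin θ / κ = 0.32705/0.4282 = 0.76378
x = ρ cos φ = 0.12843 × cos(227.93°) = -0.08605
y = ρ sin φ = 0.12843 × sin(227.93°) = -0.09534

-0.086 -0.095 0.764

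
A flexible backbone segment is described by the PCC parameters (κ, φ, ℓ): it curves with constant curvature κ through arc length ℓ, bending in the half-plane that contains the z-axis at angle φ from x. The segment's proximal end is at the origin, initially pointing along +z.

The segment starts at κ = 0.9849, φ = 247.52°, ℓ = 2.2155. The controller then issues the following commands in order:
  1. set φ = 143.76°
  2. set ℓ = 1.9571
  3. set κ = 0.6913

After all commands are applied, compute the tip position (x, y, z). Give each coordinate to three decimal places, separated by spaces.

-0.915 0.670 1.412

initial: κ=0.9849, φ=247.52°, ℓ=2.2155
cmd 1: set φ=143.76° → (κ,φ,ℓ)=(0.9849,143.76°,2.2155) → tip=(-1.2889,0.9447,0.8315)
cmd 2: set ℓ=1.9571 → (κ,φ,ℓ)=(0.9849,143.76°,1.9571) → tip=(-1.1049,0.8099,0.9514)
cmd 3: set κ=0.6913 → (κ,φ,ℓ)=(0.6913,143.76°,1.9571) → tip=(-0.9145,0.6703,1.4124)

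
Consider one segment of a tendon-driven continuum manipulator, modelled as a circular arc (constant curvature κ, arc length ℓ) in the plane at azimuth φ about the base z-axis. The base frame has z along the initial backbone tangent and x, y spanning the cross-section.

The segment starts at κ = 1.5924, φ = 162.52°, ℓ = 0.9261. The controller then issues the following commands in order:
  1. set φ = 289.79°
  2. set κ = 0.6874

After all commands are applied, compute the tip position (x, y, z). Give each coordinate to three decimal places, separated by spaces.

0.096 -0.268 0.865

initial: κ=1.5924, φ=162.52°, ℓ=0.9261
cmd 1: set φ=289.79° → (κ,φ,ℓ)=(1.5924,289.79°,0.9261) → tip=(0.1922,-0.5342,0.6251)
cmd 2: set κ=0.6874 → (κ,φ,ℓ)=(0.6874,289.79°,0.9261) → tip=(0.0965,-0.2681,0.8648)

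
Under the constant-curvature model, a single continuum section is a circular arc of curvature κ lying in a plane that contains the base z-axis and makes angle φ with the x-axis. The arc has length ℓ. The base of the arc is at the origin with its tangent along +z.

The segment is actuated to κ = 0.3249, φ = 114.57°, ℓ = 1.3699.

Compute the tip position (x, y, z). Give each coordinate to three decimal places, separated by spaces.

θ = κ·ℓ = 0.3249 × 1.3699 = 0.44508 rad
ρ = (1 − cos θ)/κ = (1 − 0.90258)/0.3249 = 0.29986
z = sin θ / κ = 0.43053/0.3249 = 1.32512
x = ρ cos φ = 0.29986 × cos(114.57°) = -0.12468
y = ρ sin φ = 0.29986 × sin(114.57°) = 0.27271

-0.125 0.273 1.325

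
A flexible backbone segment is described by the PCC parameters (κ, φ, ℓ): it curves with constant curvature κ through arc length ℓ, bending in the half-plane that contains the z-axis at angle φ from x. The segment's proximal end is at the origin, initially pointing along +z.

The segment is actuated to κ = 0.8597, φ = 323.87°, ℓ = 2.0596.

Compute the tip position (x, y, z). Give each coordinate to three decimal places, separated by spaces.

θ = κ·ℓ = 0.8597 × 2.0596 = 1.77064 rad
ρ = (1 − cos θ)/κ = (1 − -0.19851)/0.8597 = 1.39411
z = sin θ / κ = 0.98010/0.8597 = 1.14005
x = ρ cos φ = 1.39411 × cos(323.87°) = 1.12599
y = ρ sin φ = 1.39411 × sin(323.87°) = -0.82199

1.126 -0.822 1.140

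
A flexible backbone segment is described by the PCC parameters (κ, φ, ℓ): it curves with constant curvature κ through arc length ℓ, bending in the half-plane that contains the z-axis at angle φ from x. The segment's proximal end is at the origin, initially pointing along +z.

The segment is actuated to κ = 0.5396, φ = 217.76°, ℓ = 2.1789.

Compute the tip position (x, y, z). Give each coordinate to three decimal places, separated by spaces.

θ = κ·ℓ = 0.5396 × 2.1789 = 1.17573 rad
ρ = (1 − cos θ)/κ = (1 − 0.38487)/0.5396 = 1.13998
z = sin θ / κ = 0.92297/0.5396 = 1.71048
x = ρ cos φ = 1.13998 × cos(217.76°) = -0.90125
y = ρ sin φ = 1.13998 × sin(217.76°) = -0.69807

-0.901 -0.698 1.710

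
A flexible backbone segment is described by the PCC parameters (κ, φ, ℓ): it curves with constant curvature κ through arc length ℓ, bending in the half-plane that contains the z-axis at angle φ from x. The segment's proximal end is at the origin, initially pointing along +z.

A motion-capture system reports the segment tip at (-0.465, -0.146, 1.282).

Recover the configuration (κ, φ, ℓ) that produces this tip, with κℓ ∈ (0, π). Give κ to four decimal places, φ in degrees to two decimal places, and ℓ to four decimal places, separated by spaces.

ρ = √(x²+y²) = √(-0.465² + -0.146²) = 0.48738
φ = atan2(y, x) mod 360° = atan2(-0.146, -0.465) = 197.4312°
|p|² = ρ² + z² = 0.48738² + 1.282² = 1.88106
κ = 2ρ / |p|² = 2×0.48738 / 1.88106 = 0.51820
θ = 2·atan2(ρ, z) = 2·atan2(0.48738, 1.282) = 0.72660 rad
ℓ = θ/κ = 0.72660/0.51820 = 1.40216

0.5182 197.43 1.4022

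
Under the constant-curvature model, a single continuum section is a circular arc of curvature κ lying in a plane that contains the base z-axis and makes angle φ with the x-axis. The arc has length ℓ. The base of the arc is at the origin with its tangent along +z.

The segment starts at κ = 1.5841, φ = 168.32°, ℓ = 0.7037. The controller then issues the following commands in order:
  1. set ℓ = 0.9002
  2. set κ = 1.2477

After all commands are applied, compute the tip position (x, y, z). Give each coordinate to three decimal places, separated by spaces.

initial: κ=1.5841, φ=168.32°, ℓ=0.7037
cmd 1: set ℓ=0.9002 → (κ,φ,ℓ)=(1.5841,168.32°,0.9002) → tip=(-0.5290,0.1094,0.6247)
cmd 2: set κ=1.2477 → (κ,φ,ℓ)=(1.2477,168.32°,0.9002) → tip=(-0.4452,0.0920,0.7225)

-0.445 0.092 0.723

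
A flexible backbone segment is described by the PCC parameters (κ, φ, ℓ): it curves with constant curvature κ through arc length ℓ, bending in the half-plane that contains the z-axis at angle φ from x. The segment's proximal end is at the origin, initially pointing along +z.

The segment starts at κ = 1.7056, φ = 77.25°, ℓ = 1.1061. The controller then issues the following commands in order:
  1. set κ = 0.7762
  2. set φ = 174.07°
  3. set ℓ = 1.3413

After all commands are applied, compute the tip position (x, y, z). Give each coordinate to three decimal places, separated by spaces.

-0.634 0.066 1.112

initial: κ=1.7056, φ=77.25°, ℓ=1.1061
cmd 1: set κ=0.7762 → (κ,φ,ℓ)=(0.7762,77.25°,1.1061) → tip=(0.0985,0.4354,0.9751)
cmd 2: set φ=174.07° → (κ,φ,ℓ)=(0.7762,174.07°,1.1061) → tip=(-0.4440,0.0461,0.9751)
cmd 3: set ℓ=1.3413 → (κ,φ,ℓ)=(0.7762,174.07°,1.3413) → tip=(-0.6340,0.0659,1.1118)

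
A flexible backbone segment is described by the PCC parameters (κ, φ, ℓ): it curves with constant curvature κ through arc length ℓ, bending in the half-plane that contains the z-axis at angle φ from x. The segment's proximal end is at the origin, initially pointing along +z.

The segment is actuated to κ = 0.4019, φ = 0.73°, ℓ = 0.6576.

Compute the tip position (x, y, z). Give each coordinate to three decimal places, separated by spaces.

θ = κ·ℓ = 0.4019 × 0.6576 = 0.26429 rad
ρ = (1 − cos θ)/κ = (1 − 0.96528)/0.4019 = 0.08639
z = sin θ / κ = 0.26122/0.4019 = 0.64997
x = ρ cos φ = 0.08639 × cos(0.73°) = 0.08639
y = ρ sin φ = 0.08639 × sin(0.73°) = 0.00110

0.086 0.001 0.650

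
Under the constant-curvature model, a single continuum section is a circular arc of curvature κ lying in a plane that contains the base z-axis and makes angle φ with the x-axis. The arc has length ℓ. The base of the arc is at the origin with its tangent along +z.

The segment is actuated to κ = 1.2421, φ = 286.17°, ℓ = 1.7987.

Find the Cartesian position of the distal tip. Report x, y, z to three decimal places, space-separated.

θ = κ·ℓ = 1.2421 × 1.7987 = 2.23417 rad
ρ = (1 − cos θ)/κ = (1 − -0.61577)/1.2421 = 1.30084
z = sin θ / κ = 0.78792/1.2421 = 0.63435
x = ρ cos φ = 1.30084 × cos(286.17°) = 0.36227
y = ρ sin φ = 1.30084 × sin(286.17°) = -1.24938

0.362 -1.249 0.634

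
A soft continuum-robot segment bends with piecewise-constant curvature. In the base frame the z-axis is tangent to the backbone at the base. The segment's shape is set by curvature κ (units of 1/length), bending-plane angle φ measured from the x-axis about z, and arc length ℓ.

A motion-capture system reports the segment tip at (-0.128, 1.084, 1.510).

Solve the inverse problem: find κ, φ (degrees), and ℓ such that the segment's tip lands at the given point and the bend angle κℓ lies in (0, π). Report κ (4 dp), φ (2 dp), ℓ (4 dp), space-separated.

0.6288 96.73 1.9907

ρ = √(x²+y²) = √(-0.128² + 1.084²) = 1.09153
φ = atan2(y, x) mod 360° = atan2(1.084, -0.128) = 96.7344°
|p|² = ρ² + z² = 1.09153² + 1.510² = 3.47154
κ = 2ρ / |p|² = 2×1.09153 / 3.47154 = 0.62885
θ = 2·atan2(ρ, z) = 2·atan2(1.09153, 1.510) = 1.25182 rad
ℓ = θ/κ = 1.25182/0.62885 = 1.99066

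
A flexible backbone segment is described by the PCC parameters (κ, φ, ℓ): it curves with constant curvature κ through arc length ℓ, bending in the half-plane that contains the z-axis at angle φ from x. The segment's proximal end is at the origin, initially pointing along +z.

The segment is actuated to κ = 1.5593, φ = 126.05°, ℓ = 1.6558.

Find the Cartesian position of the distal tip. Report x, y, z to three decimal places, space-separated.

-0.697 0.958 0.340

θ = κ·ℓ = 1.5593 × 1.6558 = 2.58189 rad
ρ = (1 − cos θ)/κ = (1 − -0.84741)/1.5593 = 1.18477
z = sin θ / κ = 0.53094/1.5593 = 0.34050
x = ρ cos φ = 1.18477 × cos(126.05°) = -0.69723
y = ρ sin φ = 1.18477 × sin(126.05°) = 0.95789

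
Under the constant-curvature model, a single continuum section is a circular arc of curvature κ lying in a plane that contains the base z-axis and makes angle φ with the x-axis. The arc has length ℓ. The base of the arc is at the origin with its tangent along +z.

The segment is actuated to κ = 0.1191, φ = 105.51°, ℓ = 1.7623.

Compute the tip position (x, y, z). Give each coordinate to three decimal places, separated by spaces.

-0.049 0.178 1.749

θ = κ·ℓ = 0.1191 × 1.7623 = 0.20989 rad
ρ = (1 − cos θ)/κ = (1 − 0.97805)/0.1191 = 0.18427
z = sin θ / κ = 0.20835/0.1191 = 1.74939
x = ρ cos φ = 0.18427 × cos(105.51°) = -0.04927
y = ρ sin φ = 0.18427 × sin(105.51°) = 0.17756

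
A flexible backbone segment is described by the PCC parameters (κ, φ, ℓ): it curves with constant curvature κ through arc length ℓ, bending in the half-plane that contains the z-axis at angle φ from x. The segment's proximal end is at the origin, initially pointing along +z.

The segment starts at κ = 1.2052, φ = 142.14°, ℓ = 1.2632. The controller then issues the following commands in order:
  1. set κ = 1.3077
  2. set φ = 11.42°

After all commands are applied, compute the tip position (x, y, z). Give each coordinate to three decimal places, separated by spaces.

0.810 0.164 0.762

initial: κ=1.2052, φ=142.14°, ℓ=1.2632
cmd 1: set κ=1.3077 → (κ,φ,ℓ)=(1.3077,142.14°,1.2632) → tip=(-0.6526,0.5073,0.7622)
cmd 2: set φ=11.42° → (κ,φ,ℓ)=(1.3077,11.42°,1.2632) → tip=(0.8103,0.1637,0.7622)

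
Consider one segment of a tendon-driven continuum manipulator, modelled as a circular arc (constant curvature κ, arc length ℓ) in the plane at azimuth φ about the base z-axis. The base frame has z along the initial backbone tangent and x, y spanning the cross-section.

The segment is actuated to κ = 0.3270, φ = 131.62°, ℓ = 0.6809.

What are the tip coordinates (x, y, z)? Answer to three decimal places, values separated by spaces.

-0.050 0.056 0.675

θ = κ·ℓ = 0.3270 × 0.6809 = 0.22265 rad
ρ = (1 − cos θ)/κ = (1 − 0.97531)/0.3270 = 0.07549
z = sin θ / κ = 0.22082/0.3270 = 0.67529
x = ρ cos φ = 0.07549 × cos(131.62°) = -0.05014
y = ρ sin φ = 0.07549 × sin(131.62°) = 0.05643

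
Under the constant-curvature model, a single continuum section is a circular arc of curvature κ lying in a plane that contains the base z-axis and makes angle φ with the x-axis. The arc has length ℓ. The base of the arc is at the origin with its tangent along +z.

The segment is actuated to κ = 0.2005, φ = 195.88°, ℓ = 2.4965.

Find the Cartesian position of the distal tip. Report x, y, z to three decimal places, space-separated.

-0.589 -0.167 2.394

θ = κ·ℓ = 0.2005 × 2.4965 = 0.50055 rad
ρ = (1 − cos θ)/κ = (1 − 0.87732)/0.2005 = 0.61187
z = sin θ / κ = 0.47991/0.2005 = 2.39355
x = ρ cos φ = 0.61187 × cos(195.88°) = -0.58852
y = ρ sin φ = 0.61187 × sin(195.88°) = -0.16742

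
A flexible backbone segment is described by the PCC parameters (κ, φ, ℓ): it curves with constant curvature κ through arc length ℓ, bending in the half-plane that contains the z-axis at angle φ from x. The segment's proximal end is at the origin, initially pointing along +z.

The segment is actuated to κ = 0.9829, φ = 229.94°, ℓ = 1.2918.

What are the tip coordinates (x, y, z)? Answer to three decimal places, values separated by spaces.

-0.461 -0.548 0.972

θ = κ·ℓ = 0.9829 × 1.2918 = 1.26971 rad
ρ = (1 − cos θ)/κ = (1 − 0.29656)/0.9829 = 0.71568
z = sin θ / κ = 0.95501/0.9829 = 0.97163
x = ρ cos φ = 0.71568 × cos(229.94°) = -0.46060
y = ρ sin φ = 0.71568 × sin(229.94°) = -0.54776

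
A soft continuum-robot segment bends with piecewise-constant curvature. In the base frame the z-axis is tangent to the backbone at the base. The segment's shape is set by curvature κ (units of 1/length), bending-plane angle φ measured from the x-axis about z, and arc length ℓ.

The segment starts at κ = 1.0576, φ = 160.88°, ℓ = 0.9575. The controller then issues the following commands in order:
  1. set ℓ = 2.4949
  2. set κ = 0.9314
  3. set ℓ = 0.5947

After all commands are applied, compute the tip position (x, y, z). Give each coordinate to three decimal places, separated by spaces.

-0.152 0.053 0.565

initial: κ=1.0576, φ=160.88°, ℓ=0.9575
cmd 1: set ℓ=2.4949 → (κ,φ,ℓ)=(1.0576,160.88°,2.4949) → tip=(-1.6761,0.5811,0.4558)
cmd 2: set κ=0.9314 → (κ,φ,ℓ)=(0.9314,160.88°,2.4949) → tip=(-1.7081,0.5921,0.7834)
cmd 3: set ℓ=0.5947 → (κ,φ,ℓ)=(0.9314,160.88°,0.5947) → tip=(-0.1517,0.0526,0.5648)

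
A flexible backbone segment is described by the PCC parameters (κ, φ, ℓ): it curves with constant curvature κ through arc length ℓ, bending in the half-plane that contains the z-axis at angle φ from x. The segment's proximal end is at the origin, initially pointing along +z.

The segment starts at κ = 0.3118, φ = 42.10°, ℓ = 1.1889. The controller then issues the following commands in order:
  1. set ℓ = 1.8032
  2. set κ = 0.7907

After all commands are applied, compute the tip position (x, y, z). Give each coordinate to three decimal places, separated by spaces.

initial: κ=0.3118, φ=42.10°, ℓ=1.1889
cmd 1: set ℓ=1.8032 → (κ,φ,ℓ)=(0.3118,42.10°,1.8032) → tip=(0.3663,0.3310,1.7097)
cmd 2: set κ=0.7907 → (κ,φ,ℓ)=(0.7907,42.10°,1.8032) → tip=(0.8028,0.7254,1.2514)

0.803 0.725 1.251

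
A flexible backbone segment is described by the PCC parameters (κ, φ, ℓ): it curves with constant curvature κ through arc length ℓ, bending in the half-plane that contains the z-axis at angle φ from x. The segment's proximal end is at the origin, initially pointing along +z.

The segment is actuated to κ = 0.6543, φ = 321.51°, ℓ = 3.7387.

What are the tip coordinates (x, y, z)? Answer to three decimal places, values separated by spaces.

2.115 -1.682 0.979

θ = κ·ℓ = 0.6543 × 3.7387 = 2.44623 rad
ρ = (1 − cos θ)/κ = (1 − -0.76782)/0.6543 = 2.70185
z = sin θ / κ = 0.64066/0.6543 = 0.97916
x = ρ cos φ = 2.70185 × cos(321.51°) = 2.11479
y = ρ sin φ = 2.70185 × sin(321.51°) = -1.68157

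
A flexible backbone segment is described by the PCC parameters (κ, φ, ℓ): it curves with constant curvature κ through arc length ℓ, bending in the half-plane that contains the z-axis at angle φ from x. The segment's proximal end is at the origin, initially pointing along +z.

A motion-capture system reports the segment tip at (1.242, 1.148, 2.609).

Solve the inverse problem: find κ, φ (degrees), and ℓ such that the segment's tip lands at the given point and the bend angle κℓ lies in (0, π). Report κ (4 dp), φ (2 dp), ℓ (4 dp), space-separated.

0.3499 42.75 3.2875

ρ = √(x²+y²) = √(1.242² + 1.148²) = 1.69129
φ = atan2(y, x) mod 360° = atan2(1.148, 1.242) = 42.7477°
|p|² = ρ² + z² = 1.69129² + 2.609² = 9.66735
κ = 2ρ / |p|² = 2×1.69129 / 9.66735 = 0.34990
θ = 2·atan2(ρ, z) = 2·atan2(1.69129, 2.609) = 1.15029 rad
ℓ = θ/κ = 1.15029/0.34990 = 3.28751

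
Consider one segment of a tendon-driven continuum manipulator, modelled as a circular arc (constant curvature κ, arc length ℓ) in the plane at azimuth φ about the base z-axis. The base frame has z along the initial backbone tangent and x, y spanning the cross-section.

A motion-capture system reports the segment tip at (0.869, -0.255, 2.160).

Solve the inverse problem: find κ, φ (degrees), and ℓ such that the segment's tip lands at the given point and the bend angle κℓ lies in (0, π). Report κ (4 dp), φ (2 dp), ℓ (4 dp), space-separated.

ρ = √(x²+y²) = √(0.869² + -0.255²) = 0.90564
φ = atan2(y, x) mod 360° = atan2(-0.255, 0.869) = 343.6462°
|p|² = ρ² + z² = 0.90564² + 2.160² = 5.48579
κ = 2ρ / |p|² = 2×0.90564 / 5.48579 = 0.33018
θ = 2·atan2(ρ, z) = 2·atan2(0.90564, 2.160) = 0.79403 rad
ℓ = θ/κ = 0.79403/0.33018 = 2.40486

0.3302 343.65 2.4049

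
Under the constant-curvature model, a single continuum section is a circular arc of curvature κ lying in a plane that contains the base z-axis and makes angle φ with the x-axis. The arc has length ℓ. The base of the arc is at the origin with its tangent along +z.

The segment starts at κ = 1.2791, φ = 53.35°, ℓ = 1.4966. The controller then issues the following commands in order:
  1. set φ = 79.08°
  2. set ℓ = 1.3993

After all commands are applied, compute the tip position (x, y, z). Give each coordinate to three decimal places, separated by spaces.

0.180 0.934 0.763

initial: κ=1.2791, φ=53.35°, ℓ=1.4966
cmd 1: set φ=79.08° → (κ,φ,ℓ)=(1.2791,79.08°,1.4966) → tip=(0.1980,1.0262,0.7361)
cmd 2: set ℓ=1.3993 → (κ,φ,ℓ)=(1.2791,79.08°,1.3993) → tip=(0.1803,0.9345,0.7631)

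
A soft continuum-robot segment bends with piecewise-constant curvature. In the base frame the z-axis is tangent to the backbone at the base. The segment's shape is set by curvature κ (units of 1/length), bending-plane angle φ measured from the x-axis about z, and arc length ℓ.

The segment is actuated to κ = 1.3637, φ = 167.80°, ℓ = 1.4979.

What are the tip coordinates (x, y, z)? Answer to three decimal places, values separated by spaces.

θ = κ·ℓ = 1.3637 × 1.4979 = 2.04269 rad
ρ = (1 − cos θ)/κ = (1 − -0.45457)/1.3637 = 1.06664
z = sin θ / κ = 0.89071/1.3637 = 0.65316
x = ρ cos φ = 1.06664 × cos(167.80°) = -1.04255
y = ρ sin φ = 1.06664 × sin(167.80°) = 0.22541

-1.043 0.225 0.653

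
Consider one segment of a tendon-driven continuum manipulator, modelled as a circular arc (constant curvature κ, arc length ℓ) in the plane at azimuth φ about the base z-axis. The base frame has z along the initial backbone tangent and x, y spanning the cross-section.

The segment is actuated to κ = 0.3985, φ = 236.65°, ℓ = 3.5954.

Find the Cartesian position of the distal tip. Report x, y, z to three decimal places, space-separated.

-1.190 -1.808 2.486

θ = κ·ℓ = 0.3985 × 3.5954 = 1.43277 rad
ρ = (1 − cos θ)/κ = (1 − 0.13759)/0.3985 = 2.16414
z = sin θ / κ = 0.99049/0.3985 = 2.48554
x = ρ cos φ = 2.16414 × cos(236.65°) = -1.18974
y = ρ sin φ = 2.16414 × sin(236.65°) = -1.80776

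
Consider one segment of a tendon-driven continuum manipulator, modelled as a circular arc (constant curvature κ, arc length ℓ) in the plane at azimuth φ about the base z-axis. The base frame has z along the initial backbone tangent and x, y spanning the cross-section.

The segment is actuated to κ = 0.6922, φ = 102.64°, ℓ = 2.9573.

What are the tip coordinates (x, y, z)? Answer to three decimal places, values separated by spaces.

θ = κ·ℓ = 0.6922 × 2.9573 = 2.04704 rad
ρ = (1 − cos θ)/κ = (1 − -0.45845)/0.6922 = 2.10697
z = sin θ / κ = 0.88872/0.6922 = 1.28391
x = ρ cos φ = 2.10697 × cos(102.64°) = -0.46106
y = ρ sin φ = 2.10697 × sin(102.64°) = 2.05591

-0.461 2.056 1.284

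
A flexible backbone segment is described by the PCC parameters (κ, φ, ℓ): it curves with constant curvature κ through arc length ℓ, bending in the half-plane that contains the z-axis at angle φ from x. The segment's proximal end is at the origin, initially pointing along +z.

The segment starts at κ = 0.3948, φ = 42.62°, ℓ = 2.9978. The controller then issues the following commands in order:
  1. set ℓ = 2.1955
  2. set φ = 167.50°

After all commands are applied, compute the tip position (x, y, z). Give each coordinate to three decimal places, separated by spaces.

initial: κ=0.3948, φ=42.62°, ℓ=2.9978
cmd 1: set ℓ=2.1955 → (κ,φ,ℓ)=(0.3948,42.62°,2.1955) → tip=(0.6574,0.6050,1.9307)
cmd 2: set φ=167.50° → (κ,φ,ℓ)=(0.3948,167.50°,2.1955) → tip=(-0.8722,0.1934,1.9307)

-0.872 0.193 1.931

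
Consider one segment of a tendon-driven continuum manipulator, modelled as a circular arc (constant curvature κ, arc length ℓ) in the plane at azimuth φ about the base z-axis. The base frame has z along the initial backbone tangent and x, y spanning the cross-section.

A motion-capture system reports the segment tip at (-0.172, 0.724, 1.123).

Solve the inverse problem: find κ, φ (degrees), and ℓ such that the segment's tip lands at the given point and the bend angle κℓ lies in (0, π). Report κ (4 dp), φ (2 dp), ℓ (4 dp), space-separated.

ρ = √(x²+y²) = √(-0.172² + 0.724²) = 0.74415
φ = atan2(y, x) mod 360° = atan2(0.724, -0.172) = 103.3640°
|p|² = ρ² + z² = 0.74415² + 1.123² = 1.81489
κ = 2ρ / |p|² = 2×0.74415 / 1.81489 = 0.82005
θ = 2·atan2(ρ, z) = 2·atan2(0.74415, 1.123) = 1.17043 rad
ℓ = θ/κ = 1.17043/0.82005 = 1.42726

0.8201 103.36 1.4273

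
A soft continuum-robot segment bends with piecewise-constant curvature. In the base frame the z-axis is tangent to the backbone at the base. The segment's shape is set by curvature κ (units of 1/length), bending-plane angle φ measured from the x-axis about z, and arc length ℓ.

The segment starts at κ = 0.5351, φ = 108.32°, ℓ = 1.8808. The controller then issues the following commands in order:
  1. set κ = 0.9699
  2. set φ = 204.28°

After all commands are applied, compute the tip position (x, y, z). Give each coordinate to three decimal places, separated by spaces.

initial: κ=0.5351, φ=108.32°, ℓ=1.8808
cmd 1: set κ=0.9699 → (κ,φ,ℓ)=(0.9699,108.32°,1.8808) → tip=(-0.4053,1.2241,0.9981)
cmd 2: set φ=204.28° → (κ,φ,ℓ)=(0.9699,204.28°,1.8808) → tip=(-1.1754,-0.5302,0.9981)

-1.175 -0.530 0.998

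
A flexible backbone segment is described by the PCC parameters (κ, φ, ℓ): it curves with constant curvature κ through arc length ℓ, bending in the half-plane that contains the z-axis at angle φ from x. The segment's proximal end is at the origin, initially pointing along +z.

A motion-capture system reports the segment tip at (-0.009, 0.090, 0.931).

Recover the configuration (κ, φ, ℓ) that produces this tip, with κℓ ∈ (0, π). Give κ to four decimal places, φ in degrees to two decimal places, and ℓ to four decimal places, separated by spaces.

0.2068 95.71 0.9368

ρ = √(x²+y²) = √(-0.009² + 0.090²) = 0.09045
φ = atan2(y, x) mod 360° = atan2(0.090, -0.009) = 95.7106°
|p|² = ρ² + z² = 0.09045² + 0.931² = 0.87494
κ = 2ρ / |p|² = 2×0.09045 / 0.87494 = 0.20675
θ = 2·atan2(ρ, z) = 2·atan2(0.09045, 0.931) = 0.19370 rad
ℓ = θ/κ = 0.19370/0.20675 = 0.93685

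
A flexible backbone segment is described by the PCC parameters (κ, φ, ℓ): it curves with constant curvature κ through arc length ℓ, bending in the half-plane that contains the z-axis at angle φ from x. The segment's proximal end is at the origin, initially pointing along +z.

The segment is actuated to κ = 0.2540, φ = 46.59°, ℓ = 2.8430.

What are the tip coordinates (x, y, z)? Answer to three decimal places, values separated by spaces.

θ = κ·ℓ = 0.2540 × 2.8430 = 0.72212 rad
ρ = (1 − cos θ)/κ = (1 − 0.75040)/0.2540 = 0.98266
z = sin θ / κ = 0.66098/0.2540 = 2.60228
x = ρ cos φ = 0.98266 × cos(46.59°) = 0.67530
y = ρ sin φ = 0.98266 × sin(46.59°) = 0.71386

0.675 0.714 2.602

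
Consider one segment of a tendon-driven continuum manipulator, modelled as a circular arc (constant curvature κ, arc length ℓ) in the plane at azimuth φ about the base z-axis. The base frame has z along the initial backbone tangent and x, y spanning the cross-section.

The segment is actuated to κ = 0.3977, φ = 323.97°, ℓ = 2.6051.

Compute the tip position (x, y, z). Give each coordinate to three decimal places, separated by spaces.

0.997 -0.725 2.163

θ = κ·ℓ = 0.3977 × 2.6051 = 1.03605 rad
ρ = (1 − cos θ)/κ = (1 − 0.50962)/0.3977 = 1.23303
z = sin θ / κ = 0.86040/0.3977 = 2.16343
x = ρ cos φ = 1.23303 × cos(323.97°) = 0.99716
y = ρ sin φ = 1.23303 × sin(323.97°) = -0.72528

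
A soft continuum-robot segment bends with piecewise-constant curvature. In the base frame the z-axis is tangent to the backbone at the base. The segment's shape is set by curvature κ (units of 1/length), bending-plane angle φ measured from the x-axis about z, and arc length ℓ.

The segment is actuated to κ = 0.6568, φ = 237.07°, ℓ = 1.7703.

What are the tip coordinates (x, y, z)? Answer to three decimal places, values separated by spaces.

-0.499 -0.771 1.398

θ = κ·ℓ = 0.6568 × 1.7703 = 1.16273 rad
ρ = (1 − cos θ)/κ = (1 − 0.39683)/0.6568 = 0.91834
z = sin θ / κ = 0.91789/0.6568 = 1.39752
x = ρ cos φ = 0.91834 × cos(237.07°) = -0.49922
y = ρ sin φ = 0.91834 × sin(237.07°) = -0.77080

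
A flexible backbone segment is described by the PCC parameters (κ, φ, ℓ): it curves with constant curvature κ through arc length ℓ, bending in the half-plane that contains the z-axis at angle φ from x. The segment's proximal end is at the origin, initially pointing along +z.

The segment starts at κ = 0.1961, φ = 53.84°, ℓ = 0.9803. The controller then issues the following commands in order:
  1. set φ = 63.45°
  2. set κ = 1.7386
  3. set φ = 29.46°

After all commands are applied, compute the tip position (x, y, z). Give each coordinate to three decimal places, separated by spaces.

initial: κ=0.1961, φ=53.84°, ℓ=0.9803
cmd 1: set φ=63.45° → (κ,φ,ℓ)=(0.1961,63.45°,0.9803) → tip=(0.0420,0.0840,0.9743)
cmd 2: set κ=1.7386 → (κ,φ,ℓ)=(1.7386,63.45°,0.9803) → tip=(0.2913,0.5830,0.5701)
cmd 3: set φ=29.46° → (κ,φ,ℓ)=(1.7386,29.46°,0.9803) → tip=(0.5675,0.3205,0.5701)

0.567 0.321 0.570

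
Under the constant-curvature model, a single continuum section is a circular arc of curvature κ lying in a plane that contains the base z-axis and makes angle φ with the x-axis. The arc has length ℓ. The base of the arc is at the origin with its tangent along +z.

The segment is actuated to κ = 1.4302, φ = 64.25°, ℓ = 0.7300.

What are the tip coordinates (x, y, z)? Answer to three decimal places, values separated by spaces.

θ = κ·ℓ = 1.4302 × 0.7300 = 1.04405 rad
ρ = (1 − cos θ)/κ = (1 − 0.50273)/1.4302 = 0.34769
z = sin θ / κ = 0.86445/1.4302 = 0.60442
x = ρ cos φ = 0.34769 × cos(64.25°) = 0.15105
y = ρ sin φ = 0.34769 × sin(64.25°) = 0.31317

0.151 0.313 0.604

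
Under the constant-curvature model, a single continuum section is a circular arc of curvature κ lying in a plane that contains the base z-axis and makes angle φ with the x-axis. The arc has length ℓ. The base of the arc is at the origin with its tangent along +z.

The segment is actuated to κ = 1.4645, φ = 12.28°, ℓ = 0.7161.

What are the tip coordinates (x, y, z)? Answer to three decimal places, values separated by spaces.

θ = κ·ℓ = 1.4645 × 0.7161 = 1.04873 rad
ρ = (1 − cos θ)/κ = (1 − 0.49867)/1.4645 = 0.34232
z = sin θ / κ = 0.86679/1.4645 = 0.59187
x = ρ cos φ = 0.34232 × cos(12.28°) = 0.33449
y = ρ sin φ = 0.34232 × sin(12.28°) = 0.07281

0.334 0.073 0.592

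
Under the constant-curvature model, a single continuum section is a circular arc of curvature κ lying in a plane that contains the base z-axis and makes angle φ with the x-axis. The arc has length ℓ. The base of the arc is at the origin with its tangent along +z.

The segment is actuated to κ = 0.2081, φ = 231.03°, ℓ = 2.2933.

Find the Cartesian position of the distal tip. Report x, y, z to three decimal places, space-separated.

θ = κ·ℓ = 0.2081 × 2.2933 = 0.47724 rad
ρ = (1 − cos θ)/κ = (1 − 0.88827)/0.2081 = 0.53691
z = sin θ / κ = 0.45933/0.2081 = 2.20723
x = ρ cos φ = 0.53691 × cos(231.03°) = -0.33767
y = ρ sin φ = 0.53691 × sin(231.03°) = -0.41744

-0.338 -0.417 2.207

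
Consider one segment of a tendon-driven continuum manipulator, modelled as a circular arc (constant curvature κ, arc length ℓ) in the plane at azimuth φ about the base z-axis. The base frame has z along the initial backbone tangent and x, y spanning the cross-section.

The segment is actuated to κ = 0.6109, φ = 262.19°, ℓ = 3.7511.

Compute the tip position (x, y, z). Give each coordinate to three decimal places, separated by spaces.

θ = κ·ℓ = 0.6109 × 3.7511 = 2.29155 rad
ρ = (1 − cos θ)/κ = (1 − -0.65995)/0.6109 = 2.71722
z = sin θ / κ = 0.75131/0.6109 = 1.22984
x = ρ cos φ = 2.71722 × cos(262.19°) = -0.36924
y = ρ sin φ = 2.71722 × sin(262.19°) = -2.69201

-0.369 -2.692 1.230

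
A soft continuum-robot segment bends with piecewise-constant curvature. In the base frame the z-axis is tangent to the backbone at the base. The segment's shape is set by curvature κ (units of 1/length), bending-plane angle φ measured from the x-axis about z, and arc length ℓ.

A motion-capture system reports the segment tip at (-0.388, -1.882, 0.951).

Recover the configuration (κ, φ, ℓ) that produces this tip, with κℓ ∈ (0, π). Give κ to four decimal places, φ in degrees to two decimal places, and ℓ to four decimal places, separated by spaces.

0.8360 258.35 2.6583

ρ = √(x²+y²) = √(-0.388² + -1.882²) = 1.92158
φ = atan2(y, x) mod 360° = atan2(-1.882, -0.388) = 258.3509°
|p|² = ρ² + z² = 1.92158² + 0.951² = 4.59687
κ = 2ρ / |p|² = 2×1.92158 / 4.59687 = 0.83604
θ = 2·atan2(ρ, z) = 2·atan2(1.92158, 0.951) = 2.22247 rad
ℓ = θ/κ = 2.22247/0.83604 = 2.65833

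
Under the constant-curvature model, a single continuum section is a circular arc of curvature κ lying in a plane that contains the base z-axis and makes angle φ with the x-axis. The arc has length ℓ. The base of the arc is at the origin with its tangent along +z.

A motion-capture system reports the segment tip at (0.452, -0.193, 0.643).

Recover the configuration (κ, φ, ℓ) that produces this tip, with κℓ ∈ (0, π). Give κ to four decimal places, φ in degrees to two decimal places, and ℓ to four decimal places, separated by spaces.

ρ = √(x²+y²) = √(0.452² + -0.193²) = 0.49148
φ = atan2(y, x) mod 360° = atan2(-0.193, 0.452) = 336.8779°
|p|² = ρ² + z² = 0.49148² + 0.643² = 0.65500
κ = 2ρ / |p|² = 2×0.49148 / 0.65500 = 1.50070
θ = 2·atan2(ρ, z) = 2·atan2(0.49148, 0.643) = 1.30525 rad
ℓ = θ/κ = 1.30525/1.50070 = 0.86976

1.5007 336.88 0.8698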